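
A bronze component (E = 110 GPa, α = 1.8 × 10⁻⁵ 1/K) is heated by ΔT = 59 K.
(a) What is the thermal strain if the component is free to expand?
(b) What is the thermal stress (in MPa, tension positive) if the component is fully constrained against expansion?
(a) Free thermal strain ε_th = α·ΔT = (1.8 × 10⁻⁵) × 59 = 0.001062
(b) Fully constrained, the expansion is suppressed, so σ = -E·α·ΔT. Convert E = 110 GPa = 1.1 × 10¹¹ Pa.
  σ = -(1.1 × 10¹¹) × (1.8 × 10⁻⁵) × 59 = -1.168 × 10⁸ Pa = -116.8 MPa (compressive)
Final answer: (a) ε_th = 0.001062, (b) σ = -116.8 MPa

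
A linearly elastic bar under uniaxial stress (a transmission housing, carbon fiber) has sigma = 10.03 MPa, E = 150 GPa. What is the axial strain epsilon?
Model: a linearly elastic bar under uniaxial stress, so epsilon = sigma / E.
Convert to SI units:
  sigma = 10.03 MPa = 1.003 × 10⁷ Pa
  E = 150 GPa = 1.5 × 10¹¹ Pa
Substitute:
  epsilon = (1.003 × 10⁷) / (1.5 × 10¹¹)
  epsilon = 6.687 × 10⁻⁵
Final answer: epsilon = 6.687 × 10⁻⁵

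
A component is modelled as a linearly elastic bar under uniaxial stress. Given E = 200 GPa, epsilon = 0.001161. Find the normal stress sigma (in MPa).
Model: a linearly elastic bar under uniaxial stress, so sigma = E·epsilon.
Convert to SI units:
  E = 200 GPa = 2 × 10¹¹ Pa
Substitute:
  sigma = (2 × 10¹¹) × 0.001161
  sigma = 2.322 × 10⁸ Pa
Convert: sigma = 2.322 × 10⁸ Pa = 232.2 MPa
Final answer: sigma = 232.2 MPa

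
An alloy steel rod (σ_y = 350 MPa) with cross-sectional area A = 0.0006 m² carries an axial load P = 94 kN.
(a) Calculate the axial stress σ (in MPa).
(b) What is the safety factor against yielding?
(a) Axial stress σ = P/A. Convert P = 94 kN = 94000 N.
  σ = 94000 / 0.0006 = 1.567 × 10⁸ Pa = 156.7 MPa
(b) Safety factor SF = σ_y/σ = 350 / 156.7 = 2.234
Final answer: (a) σ = 156.7 MPa, (b) SF = 2.234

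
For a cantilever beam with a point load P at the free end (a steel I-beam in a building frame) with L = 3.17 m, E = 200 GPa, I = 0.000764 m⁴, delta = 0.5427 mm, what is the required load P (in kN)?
Model: a cantilever beam with a point load P at the free end, so delta = (P·L^3) / (3·E·I).
Solve for P: P = (3·delta·E·I) / L^3.
Convert to SI units:
  E = 200 GPa = 2 × 10¹¹ Pa
  delta = 0.5427 mm = 0.0005427 m
Substitute:
  P = (3 × 0.0005427 × (2 × 10¹¹) × 0.000764) / 3.17^3
  P = 7810 N
Convert: P = 7810 N = 7.81 kN
Final answer: P = 7.81 kN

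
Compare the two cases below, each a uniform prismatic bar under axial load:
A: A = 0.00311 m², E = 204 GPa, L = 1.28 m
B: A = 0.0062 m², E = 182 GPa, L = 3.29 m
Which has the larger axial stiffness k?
Model: a uniform prismatic bar under axial load, so k = (A·E) / L (SI units).
  A: k = (0.00311 × (2.04 × 10¹¹)) / 1.28 = 4.957 × 10⁸ N/m = 495.7 MN/m
  B: k = (0.0062 × (1.82 × 10¹¹)) / 3.29 = 3.43 × 10⁸ N/m = 343 MN/m
495.7 MN/m > 343 MN/m, so A is larger.
Final answer: A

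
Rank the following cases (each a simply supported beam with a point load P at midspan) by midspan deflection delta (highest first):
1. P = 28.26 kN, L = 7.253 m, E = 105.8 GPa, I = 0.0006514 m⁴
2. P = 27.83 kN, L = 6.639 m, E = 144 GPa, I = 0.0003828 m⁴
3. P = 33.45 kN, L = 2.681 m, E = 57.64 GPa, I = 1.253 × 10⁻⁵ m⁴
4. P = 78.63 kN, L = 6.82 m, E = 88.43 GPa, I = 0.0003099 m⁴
Model: a simply supported beam with a point load P at midspan, so delta = (P·L^3) / (48·E·I) (SI units).
  Case 1: delta = (28260 × 7.253^3) / (48 × (1.058 × 10¹¹) × 0.0006514) = 0.003259 m = 3.259 mm
  Case 2: delta = (27830 × 6.639^3) / (48 × (1.44 × 10¹¹) × 0.0003828) = 0.003078 m = 3.078 mm
  Case 3: delta = (33450 × 2.681^3) / (48 × (5.764 × 10¹⁰) × (1.253 × 10⁻⁵)) = 0.01859 m = 18.59 mm
  Case 4: delta = (78630 × 6.82^3) / (48 × (8.843 × 10¹⁰) × 0.0003099) = 0.01896 m = 18.96 mm
Ordering: 18.96 mm (case 4) > 18.59 mm (case 3) > 3.259 mm (case 1) > 3.078 mm (case 2)
Final answer: 4, 3, 1, 2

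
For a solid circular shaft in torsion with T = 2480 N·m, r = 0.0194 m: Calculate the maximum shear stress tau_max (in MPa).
Model: a solid circular shaft in torsion, so tau_max = (2·T) / (π·r^3).
Substitute:
  tau_max = (2 × 2480) / (π × 0.0194^3)
  tau_max = 2.162 × 10⁸ Pa
Convert: tau_max = 2.162 × 10⁸ Pa = 216.2 MPa
Final answer: tau_max = 216.2 MPa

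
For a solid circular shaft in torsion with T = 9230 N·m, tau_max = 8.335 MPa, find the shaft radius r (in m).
Model: a solid circular shaft in torsion, so tau_max = (2·T) / (π·r^3).
Solve for r: r = ((2·T) / (π·tau_max))^(1/3).
Convert to SI units:
  tau_max = 8.335 MPa = 8.335 × 10⁶ Pa
Substitute:
  r = ((2 × 9230) / (π × (8.335 × 10⁶)))^(1/3)
  r = 0.089 m
Final answer: r = 0.089 m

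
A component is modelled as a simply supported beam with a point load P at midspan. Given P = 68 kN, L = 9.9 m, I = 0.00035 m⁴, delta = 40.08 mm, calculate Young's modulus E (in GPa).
Model: a simply supported beam with a point load P at midspan, so delta = (P·L^3) / (48·E·I).
Solve for E: E = (P·L^3) / (48·delta·I).
Convert to SI units:
  P = 68 kN = 68000 N
  delta = 40.08 mm = 0.04008 m
Substitute:
  E = (68000 × 9.9^3) / (48 × 0.04008 × 0.00035)
  E = 9.799 × 10¹⁰ Pa
Convert: E = 9.799 × 10¹⁰ Pa = 97.99 GPa
Final answer: E = 97.99 GPa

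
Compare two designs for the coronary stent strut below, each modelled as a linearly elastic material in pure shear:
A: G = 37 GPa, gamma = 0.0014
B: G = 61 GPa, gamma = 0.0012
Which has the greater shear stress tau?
Model: a linearly elastic material in pure shear, so tau = G·gamma (SI units).
  A: tau = (3.7 × 10¹⁰) × 0.0014 = 5.18 × 10⁷ Pa = 51.8 MPa
  B: tau = (6.1 × 10¹⁰) × 0.0012 = 7.32 × 10⁷ Pa = 73.2 MPa
73.2 MPa > 51.8 MPa, so B is larger.
Final answer: B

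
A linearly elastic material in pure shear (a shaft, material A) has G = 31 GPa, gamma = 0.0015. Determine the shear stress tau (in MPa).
Model: a linearly elastic material in pure shear, so tau = G·gamma.
Convert to SI units:
  G = 31 GPa = 3.1 × 10¹⁰ Pa
Substitute:
  tau = (3.1 × 10¹⁰) × 0.0015
  tau = 4.65 × 10⁷ Pa
Convert: tau = 4.65 × 10⁷ Pa = 46.5 MPa
Final answer: tau = 46.5 MPa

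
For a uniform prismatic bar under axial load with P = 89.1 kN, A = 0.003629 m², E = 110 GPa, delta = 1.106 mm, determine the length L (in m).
Model: a uniform prismatic bar under axial load, so delta = (P·L) / (A·E).
Solve for L: L = (delta·A·E) / P.
Convert to SI units:
  P = 89.1 kN = 89100 N
  E = 110 GPa = 1.1 × 10¹¹ Pa
  delta = 1.106 mm = 0.001106 m
Substitute:
  L = (0.001106 × 0.003629 × (1.1 × 10¹¹)) / 89100
  L = 4.955 m
Final answer: L = 4.955 m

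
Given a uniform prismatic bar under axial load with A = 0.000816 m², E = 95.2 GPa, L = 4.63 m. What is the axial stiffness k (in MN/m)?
Model: a uniform prismatic bar under axial load, so k = (A·E) / L.
Convert to SI units:
  E = 95.2 GPa = 9.52 × 10¹⁰ Pa
Substitute:
  k = (0.000816 × (9.52 × 10¹⁰)) / 4.63
  k = 1.678 × 10⁷ N/m
Convert: k = 1.678 × 10⁷ N/m = 16.78 MN/m
Final answer: k = 16.78 MN/m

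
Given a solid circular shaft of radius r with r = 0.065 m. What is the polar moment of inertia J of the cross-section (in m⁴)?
Model: a solid circular shaft of radius r, so J = (π·r^4) / 2.
Substitute:
  J = (π × 0.065^4) / 2
  J = 2.804 × 10⁻⁵ m⁴
Final answer: J = 2.804 × 10⁻⁵ m⁴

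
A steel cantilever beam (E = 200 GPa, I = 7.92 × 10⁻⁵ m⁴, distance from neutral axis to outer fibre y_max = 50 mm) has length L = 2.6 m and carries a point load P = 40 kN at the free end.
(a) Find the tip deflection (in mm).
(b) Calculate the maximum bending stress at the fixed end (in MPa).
(a) Tip deflection of a cantilever with an end point load: δ = P·L^3 / (3·E·I). Convert P = 40 kN = 40000 N, E = 200 GPa = 2 × 10¹¹ Pa.
  δ = (40000 × 2.6^3) / (3 × (2 × 10¹¹) × (7.92 × 10⁻⁵)) = 0.01479 m = 14.79 mm
(b) Maximum bending moment at the fixed end: M = P·L = 40000 × 2.6 = 104000 N·m. Convert y_max = 50 mm = 0.05 m.
  σ = M·y_max / I = (104000 × 0.05) / (7.92 × 10⁻⁵) = 6.566 × 10⁷ Pa = 65.66 MPa
Final answer: (a) δ = 14.79 mm, (b) σ = 65.66 MPa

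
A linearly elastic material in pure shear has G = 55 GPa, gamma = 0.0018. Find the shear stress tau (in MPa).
Model: a linearly elastic material in pure shear, so tau = G·gamma.
Convert to SI units:
  G = 55 GPa = 5.5 × 10¹⁰ Pa
Substitute:
  tau = (5.5 × 10¹⁰) × 0.0018
  tau = 9.9 × 10⁷ Pa
Convert: tau = 9.9 × 10⁷ Pa = 99 MPa
Final answer: tau = 99 MPa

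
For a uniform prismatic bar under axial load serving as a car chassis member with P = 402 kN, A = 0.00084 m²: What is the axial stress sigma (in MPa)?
Model: a uniform prismatic bar under axial load, so sigma = P / A.
Convert to SI units:
  P = 402 kN = 402000 N
Substitute:
  sigma = 402000 / 0.00084
  sigma = 4.786 × 10⁸ Pa
Convert: sigma = 4.786 × 10⁸ Pa = 478.6 MPa
Final answer: sigma = 478.6 MPa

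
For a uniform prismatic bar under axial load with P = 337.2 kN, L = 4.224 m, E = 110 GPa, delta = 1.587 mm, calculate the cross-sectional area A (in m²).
Model: a uniform prismatic bar under axial load, so delta = (P·L) / (A·E).
Solve for A: A = (P·L) / (delta·E).
Convert to SI units:
  P = 337.2 kN = 337200 N
  E = 110 GPa = 1.1 × 10¹¹ Pa
  delta = 1.587 mm = 0.001587 m
Substitute:
  A = (337200 × 4.224) / (0.001587 × (1.1 × 10¹¹))
  A = 0.008159 m²
Final answer: A = 0.008159 m²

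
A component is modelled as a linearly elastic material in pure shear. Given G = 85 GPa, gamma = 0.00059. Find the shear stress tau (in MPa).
Model: a linearly elastic material in pure shear, so tau = G·gamma.
Convert to SI units:
  G = 85 GPa = 8.5 × 10¹⁰ Pa
Substitute:
  tau = (8.5 × 10¹⁰) × 0.00059
  tau = 5.015 × 10⁷ Pa
Convert: tau = 5.015 × 10⁷ Pa = 50.15 MPa
Final answer: tau = 50.15 MPa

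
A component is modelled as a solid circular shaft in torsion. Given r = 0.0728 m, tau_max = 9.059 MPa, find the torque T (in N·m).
Model: a solid circular shaft in torsion, so tau_max = (2·T) / (π·r^3).
Solve for T: T = (π·tau_max·r^3) / 2.
Convert to SI units:
  tau_max = 9.059 MPa = 9.059 × 10⁶ Pa
Substitute:
  T = (π × (9.059 × 10⁶) × 0.0728^3) / 2
  T = 5490 N·m
Final answer: T = 5490 N·m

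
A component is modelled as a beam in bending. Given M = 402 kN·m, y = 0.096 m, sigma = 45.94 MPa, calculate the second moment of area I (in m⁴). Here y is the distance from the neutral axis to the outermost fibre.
Model: a beam in bending, so sigma = (M·y) / I.
Solve for I: I = (M·y) / sigma.
Convert to SI units:
  M = 402 kN·m = 402000 N·m
  sigma = 45.94 MPa = 4.594 × 10⁷ Pa
Substitute:
  I = (402000 × 0.096) / (4.594 × 10⁷)
  I = 0.0008401 m⁴
Final answer: I = 0.0008401 m⁴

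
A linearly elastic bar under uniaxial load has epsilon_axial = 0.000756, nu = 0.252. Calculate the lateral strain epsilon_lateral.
Model: a linearly elastic bar under uniaxial load, so epsilon_lateral = -nu·epsilon_axial.
Substitute:
  epsilon_lateral = -(0.252 × 0.000756)
  epsilon_lateral = -0.0001905
Final answer: epsilon_lateral = -0.0001905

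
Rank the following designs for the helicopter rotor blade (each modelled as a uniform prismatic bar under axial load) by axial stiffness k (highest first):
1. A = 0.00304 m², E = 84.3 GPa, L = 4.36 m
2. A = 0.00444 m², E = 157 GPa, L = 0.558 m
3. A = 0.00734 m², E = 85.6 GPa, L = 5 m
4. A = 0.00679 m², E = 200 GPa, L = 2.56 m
Model: a uniform prismatic bar under axial load, so k = (A·E) / L (SI units).
  Case 1: k = (0.00304 × (8.43 × 10¹⁰)) / 4.36 = 5.878 × 10⁷ N/m = 58.78 MN/m
  Case 2: k = (0.00444 × (1.57 × 10¹¹)) / 0.558 = 1.249 × 10⁹ N/m = 1249 MN/m
  Case 3: k = (0.00734 × (8.56 × 10¹⁰)) / 5 = 1.257 × 10⁸ N/m = 125.7 MN/m
  Case 4: k = (0.00679 × (2 × 10¹¹)) / 2.56 = 5.305 × 10⁸ N/m = 530.5 MN/m
Ordering: 1249 MN/m (case 2) > 530.5 MN/m (case 4) > 125.7 MN/m (case 3) > 58.78 MN/m (case 1)
Final answer: 2, 4, 3, 1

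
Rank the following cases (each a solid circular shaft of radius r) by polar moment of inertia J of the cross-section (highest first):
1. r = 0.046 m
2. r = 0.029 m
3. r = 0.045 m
Model: a solid circular shaft of radius r, so J = (π·r^4) / 2 (SI units).
  Case 1: J = (π × 0.046^4) / 2 = 7.033 × 10⁻⁶ m⁴
  Case 2: J = (π × 0.029^4) / 2 = 1.111 × 10⁻⁶ m⁴
  Case 3: J = (π × 0.045^4) / 2 = 6.441 × 10⁻⁶ m⁴
Ordering: 7.033 × 10⁻⁶ m⁴ (case 1) > 6.441 × 10⁻⁶ m⁴ (case 3) > 1.111 × 10⁻⁶ m⁴ (case 2)
Final answer: 1, 3, 2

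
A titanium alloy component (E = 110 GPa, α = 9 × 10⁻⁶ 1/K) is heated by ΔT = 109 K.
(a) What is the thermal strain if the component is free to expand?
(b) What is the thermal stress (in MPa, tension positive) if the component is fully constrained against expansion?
(a) Free thermal strain ε_th = α·ΔT = (9 × 10⁻⁶) × 109 = 0.000981
(b) Fully constrained, the expansion is suppressed, so σ = -E·α·ΔT. Convert E = 110 GPa = 1.1 × 10¹¹ Pa.
  σ = -(1.1 × 10¹¹) × (9 × 10⁻⁶) × 109 = -1.079 × 10⁸ Pa = -107.9 MPa (compressive)
Final answer: (a) ε_th = 0.000981, (b) σ = -107.9 MPa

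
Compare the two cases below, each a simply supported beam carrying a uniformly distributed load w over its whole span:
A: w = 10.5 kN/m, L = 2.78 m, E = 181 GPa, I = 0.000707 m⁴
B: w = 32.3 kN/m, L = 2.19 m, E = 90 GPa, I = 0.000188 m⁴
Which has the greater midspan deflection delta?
Model: a simply supported beam carrying a uniformly distributed load w over its whole span, so delta = (5·w·L^4) / (384·E·I) (SI units).
  A: delta = (5 × 10500 × 2.78^4) / (384 × (1.81 × 10¹¹) × 0.000707) = 6.381 × 10⁻⁵ m = 0.06381 mm
  B: delta = (5 × 32300 × 2.19^4) / (384 × (9 × 10¹⁰) × 0.000188) = 0.0005718 m = 0.5718 mm
0.5718 mm > 0.06381 mm, so B is larger.
Final answer: B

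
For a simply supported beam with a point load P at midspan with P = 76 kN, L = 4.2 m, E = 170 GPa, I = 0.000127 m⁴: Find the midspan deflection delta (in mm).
Model: a simply supported beam with a point load P at midspan, so delta = (P·L^3) / (48·E·I).
Convert to SI units:
  P = 76 kN = 76000 N
  E = 170 GPa = 1.7 × 10¹¹ Pa
Substitute:
  delta = (76000 × 4.2^3) / (48 × (1.7 × 10¹¹) × 0.000127)
  delta = 0.005433 m
Convert: delta = 0.005433 m = 5.433 mm
Final answer: delta = 5.433 mm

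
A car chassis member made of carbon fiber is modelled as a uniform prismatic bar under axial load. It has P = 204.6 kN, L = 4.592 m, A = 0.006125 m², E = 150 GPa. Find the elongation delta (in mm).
Model: a uniform prismatic bar under axial load, so delta = (P·L) / (A·E).
Convert to SI units:
  P = 204.6 kN = 204600 N
  E = 150 GPa = 1.5 × 10¹¹ Pa
Substitute:
  delta = (204600 × 4.592) / (0.006125 × (1.5 × 10¹¹))
  delta = 0.001023 m
Convert: delta = 0.001023 m = 1.023 mm
Final answer: delta = 1.023 mm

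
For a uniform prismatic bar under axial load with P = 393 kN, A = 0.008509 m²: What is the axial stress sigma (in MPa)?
Model: a uniform prismatic bar under axial load, so sigma = P / A.
Convert to SI units:
  P = 393 kN = 393000 N
Substitute:
  sigma = 393000 / 0.008509
  sigma = 4.619 × 10⁷ Pa
Convert: sigma = 4.619 × 10⁷ Pa = 46.19 MPa
Final answer: sigma = 46.19 MPa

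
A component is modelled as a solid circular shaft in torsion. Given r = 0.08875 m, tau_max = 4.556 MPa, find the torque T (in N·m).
Model: a solid circular shaft in torsion, so tau_max = (2·T) / (π·r^3).
Solve for T: T = (π·tau_max·r^3) / 2.
Convert to SI units:
  tau_max = 4.556 MPa = 4.556 × 10⁶ Pa
Substitute:
  T = (π × (4.556 × 10⁶) × 0.08875^3) / 2
  T = 5003 N·m
Final answer: T = 5003 N·m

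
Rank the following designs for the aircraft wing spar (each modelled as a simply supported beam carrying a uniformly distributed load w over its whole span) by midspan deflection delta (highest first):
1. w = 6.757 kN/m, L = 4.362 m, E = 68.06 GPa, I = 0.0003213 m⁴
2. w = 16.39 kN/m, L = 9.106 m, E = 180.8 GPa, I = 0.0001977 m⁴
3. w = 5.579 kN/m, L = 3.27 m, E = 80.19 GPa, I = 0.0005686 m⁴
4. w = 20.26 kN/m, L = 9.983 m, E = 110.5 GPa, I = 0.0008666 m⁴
Model: a simply supported beam carrying a uniformly distributed load w over its whole span, so delta = (5·w·L^4) / (384·E·I) (SI units).
  Case 1: delta = (5 × 6757 × 4.362^4) / (384 × (6.806 × 10¹⁰) × 0.0003213) = 0.001457 m = 1.457 mm
  Case 2: delta = (5 × 16390 × 9.106^4) / (384 × (1.808 × 10¹¹) × 0.0001977) = 0.04105 m = 41.05 mm
  Case 3: delta = (5 × 5579 × 3.27^4) / (384 × (8.019 × 10¹⁰) × 0.0005686) = 0.0001822 m = 0.1822 mm
  Case 4: delta = (5 × 20260 × 9.983^4) / (384 × (1.105 × 10¹¹) × 0.0008666) = 0.02736 m = 27.36 mm
Ordering: 41.05 mm (case 2) > 27.36 mm (case 4) > 1.457 mm (case 1) > 0.1822 mm (case 3)
Final answer: 2, 4, 1, 3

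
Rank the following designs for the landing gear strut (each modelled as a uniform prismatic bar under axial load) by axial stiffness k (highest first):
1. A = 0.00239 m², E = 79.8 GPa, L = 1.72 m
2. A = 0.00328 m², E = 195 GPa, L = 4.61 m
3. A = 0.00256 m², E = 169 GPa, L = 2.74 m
Model: a uniform prismatic bar under axial load, so k = (A·E) / L (SI units).
  Case 1: k = (0.00239 × (7.98 × 10¹⁰)) / 1.72 = 1.109 × 10⁸ N/m = 110.9 MN/m
  Case 2: k = (0.00328 × (1.95 × 10¹¹)) / 4.61 = 1.387 × 10⁸ N/m = 138.7 MN/m
  Case 3: k = (0.00256 × (1.69 × 10¹¹)) / 2.74 = 1.579 × 10⁸ N/m = 157.9 MN/m
Ordering: 157.9 MN/m (case 3) > 138.7 MN/m (case 2) > 110.9 MN/m (case 1)
Final answer: 3, 2, 1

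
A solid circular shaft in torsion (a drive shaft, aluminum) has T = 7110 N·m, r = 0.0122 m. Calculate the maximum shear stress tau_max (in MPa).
Model: a solid circular shaft in torsion, so tau_max = (2·T) / (π·r^3).
Substitute:
  tau_max = (2 × 7110) / (π × 0.0122^3)
  tau_max = 2.493 × 10⁹ Pa
Convert: tau_max = 2.493 × 10⁹ Pa = 2493 MPa
Final answer: tau_max = 2493 MPa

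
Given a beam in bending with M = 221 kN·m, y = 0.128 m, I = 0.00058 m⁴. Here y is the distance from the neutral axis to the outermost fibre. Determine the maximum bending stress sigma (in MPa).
Model: a beam in bending, so sigma = (M·y) / I.
Convert to SI units:
  M = 221 kN·m = 221000 N·m
Substitute:
  sigma = (221000 × 0.128) / 0.00058
  sigma = 4.877 × 10⁷ Pa
Convert: sigma = 4.877 × 10⁷ Pa = 48.77 MPa
Final answer: sigma = 48.77 MPa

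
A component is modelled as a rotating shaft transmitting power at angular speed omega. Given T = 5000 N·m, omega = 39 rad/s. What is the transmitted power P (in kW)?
Model: a rotating shaft transmitting power at angular speed omega, so P = T·omega.
Substitute:
  P = 5000 × 39
  P = 195000 W
Convert: P = 195000 W = 195 kW
Final answer: P = 195 kW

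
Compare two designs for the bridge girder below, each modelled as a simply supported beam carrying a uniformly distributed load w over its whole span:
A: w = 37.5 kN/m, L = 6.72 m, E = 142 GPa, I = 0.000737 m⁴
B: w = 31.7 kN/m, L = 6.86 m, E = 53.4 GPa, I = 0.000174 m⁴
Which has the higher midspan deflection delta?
Model: a simply supported beam carrying a uniformly distributed load w over its whole span, so delta = (5·w·L^4) / (384·E·I) (SI units).
  A: delta = (5 × 37500 × 6.72^4) / (384 × (1.42 × 10¹¹) × 0.000737) = 0.009515 m = 9.515 mm
  B: delta = (5 × 31700 × 6.86^4) / (384 × (5.34 × 10¹⁰) × 0.000174) = 0.09838 m = 98.38 mm
98.38 mm > 9.515 mm, so B is larger.
Final answer: B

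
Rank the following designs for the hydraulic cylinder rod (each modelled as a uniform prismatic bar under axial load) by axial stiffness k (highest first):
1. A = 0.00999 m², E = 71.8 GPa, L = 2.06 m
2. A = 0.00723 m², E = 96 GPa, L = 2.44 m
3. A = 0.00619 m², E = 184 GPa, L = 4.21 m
Model: a uniform prismatic bar under axial load, so k = (A·E) / L (SI units).
  Case 1: k = (0.00999 × (7.18 × 10¹⁰)) / 2.06 = 3.482 × 10⁸ N/m = 348.2 MN/m
  Case 2: k = (0.00723 × (9.6 × 10¹⁰)) / 2.44 = 2.845 × 10⁸ N/m = 284.5 MN/m
  Case 3: k = (0.00619 × (1.84 × 10¹¹)) / 4.21 = 2.705 × 10⁸ N/m = 270.5 MN/m
Ordering: 348.2 MN/m (case 1) > 284.5 MN/m (case 2) > 270.5 MN/m (case 3)
Final answer: 1, 2, 3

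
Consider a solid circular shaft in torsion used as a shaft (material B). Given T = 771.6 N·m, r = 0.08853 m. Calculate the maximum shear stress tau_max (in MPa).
Model: a solid circular shaft in torsion, so tau_max = (2·T) / (π·r^3).
Substitute:
  tau_max = (2 × 771.6) / (π × 0.08853^3)
  tau_max = 707900 Pa
Convert: tau_max = 707900 Pa = 0.7079 MPa
Final answer: tau_max = 0.7079 MPa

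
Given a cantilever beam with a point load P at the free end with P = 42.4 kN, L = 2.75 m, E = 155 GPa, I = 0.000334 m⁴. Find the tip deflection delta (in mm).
Model: a cantilever beam with a point load P at the free end, so delta = (P·L^3) / (3·E·I).
Convert to SI units:
  P = 42.4 kN = 42400 N
  E = 155 GPa = 1.55 × 10¹¹ Pa
Substitute:
  delta = (42400 × 2.75^3) / (3 × (1.55 × 10¹¹) × 0.000334)
  delta = 0.005678 m
Convert: delta = 0.005678 m = 5.678 mm
Final answer: delta = 5.678 mm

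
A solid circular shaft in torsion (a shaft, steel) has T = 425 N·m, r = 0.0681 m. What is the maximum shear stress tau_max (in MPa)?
Model: a solid circular shaft in torsion, so tau_max = (2·T) / (π·r^3).
Substitute:
  tau_max = (2 × 425) / (π × 0.0681^3)
  tau_max = 856700 Pa
Convert: tau_max = 856700 Pa = 0.8567 MPa
Final answer: tau_max = 0.8567 MPa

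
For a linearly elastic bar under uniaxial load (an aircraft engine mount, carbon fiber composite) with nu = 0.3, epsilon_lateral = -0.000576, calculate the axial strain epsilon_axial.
Model: a linearly elastic bar under uniaxial load, so epsilon_lateral = -nu·epsilon_axial.
Solve for epsilon_axial: epsilon_axial = -epsilon_lateral / nu.
Substitute:
  epsilon_axial = -(-0.000576) / 0.3
  epsilon_axial = 0.00192
Final answer: epsilon_axial = 0.00192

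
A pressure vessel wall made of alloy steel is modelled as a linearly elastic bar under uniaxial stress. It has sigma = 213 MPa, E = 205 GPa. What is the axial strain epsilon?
Model: a linearly elastic bar under uniaxial stress, so epsilon = sigma / E.
Convert to SI units:
  sigma = 213 MPa = 2.13 × 10⁸ Pa
  E = 205 GPa = 2.05 × 10¹¹ Pa
Substitute:
  epsilon = (2.13 × 10⁸) / (2.05 × 10¹¹)
  epsilon = 0.001039
Final answer: epsilon = 0.001039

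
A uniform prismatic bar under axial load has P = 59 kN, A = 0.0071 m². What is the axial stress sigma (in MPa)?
Model: a uniform prismatic bar under axial load, so sigma = P / A.
Convert to SI units:
  P = 59 kN = 59000 N
Substitute:
  sigma = 59000 / 0.0071
  sigma = 8.31 × 10⁶ Pa
Convert: sigma = 8.31 × 10⁶ Pa = 8.31 MPa
Final answer: sigma = 8.31 MPa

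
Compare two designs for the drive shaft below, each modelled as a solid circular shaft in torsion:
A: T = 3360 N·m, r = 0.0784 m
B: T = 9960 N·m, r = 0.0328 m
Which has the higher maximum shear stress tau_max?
Model: a solid circular shaft in torsion, so tau_max = (2·T) / (π·r^3) (SI units).
  A: tau_max = (2 × 3360) / (π × 0.0784^3) = 4.439 × 10⁶ Pa = 4.439 MPa
  B: tau_max = (2 × 9960) / (π × 0.0328^3) = 1.797 × 10⁸ Pa = 179.7 MPa
179.7 MPa > 4.439 MPa, so B is larger.
Final answer: B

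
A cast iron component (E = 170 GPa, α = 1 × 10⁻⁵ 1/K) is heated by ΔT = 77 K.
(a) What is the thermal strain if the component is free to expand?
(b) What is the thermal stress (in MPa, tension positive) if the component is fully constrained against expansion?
(a) Free thermal strain ε_th = α·ΔT = (1 × 10⁻⁵) × 77 = 0.00077
(b) Fully constrained, the expansion is suppressed, so σ = -E·α·ΔT. Convert E = 170 GPa = 1.7 × 10¹¹ Pa.
  σ = -(1.7 × 10¹¹) × (1 × 10⁻⁵) × 77 = -1.309 × 10⁸ Pa = -130.9 MPa (compressive)
Final answer: (a) ε_th = 0.00077, (b) σ = -130.9 MPa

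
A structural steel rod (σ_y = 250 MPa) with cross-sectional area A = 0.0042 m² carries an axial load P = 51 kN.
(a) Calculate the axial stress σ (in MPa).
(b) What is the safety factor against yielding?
(a) Axial stress σ = P/A. Convert P = 51 kN = 51000 N.
  σ = 51000 / 0.0042 = 1.214 × 10⁷ Pa = 12.14 MPa
(b) Safety factor SF = σ_y/σ = 250 / 12.14 = 20.59
Final answer: (a) σ = 12.14 MPa, (b) SF = 20.59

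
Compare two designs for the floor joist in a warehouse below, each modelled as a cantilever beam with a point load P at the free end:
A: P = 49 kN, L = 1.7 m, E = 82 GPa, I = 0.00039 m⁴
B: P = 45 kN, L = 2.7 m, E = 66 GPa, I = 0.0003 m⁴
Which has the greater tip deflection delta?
Model: a cantilever beam with a point load P at the free end, so delta = (P·L^3) / (3·E·I) (SI units).
  A: delta = (49000 × 1.7^3) / (3 × (8.2 × 10¹⁰) × 0.00039) = 0.002509 m = 2.509 mm
  B: delta = (45000 × 2.7^3) / (3 × (6.6 × 10¹⁰) × 0.0003) = 0.01491 m = 14.91 mm
14.91 mm > 2.509 mm, so B is larger.
Final answer: B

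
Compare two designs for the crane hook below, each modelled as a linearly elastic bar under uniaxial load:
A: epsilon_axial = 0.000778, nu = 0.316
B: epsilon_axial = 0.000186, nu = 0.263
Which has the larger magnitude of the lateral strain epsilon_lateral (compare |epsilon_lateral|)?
Model: a linearly elastic bar under uniaxial load, so epsilon_lateral = -nu·epsilon_axial (SI units).
  A: epsilon_lateral = -(0.316 × 0.000778) = -0.0002458
  B: epsilon_lateral = -(0.263 × 0.000186) = -4.892 × 10⁻⁵
|epsilon_lateral|: A = 0.0002458, B = 4.892 × 10⁻⁵, so A is larger in magnitude.
Final answer: A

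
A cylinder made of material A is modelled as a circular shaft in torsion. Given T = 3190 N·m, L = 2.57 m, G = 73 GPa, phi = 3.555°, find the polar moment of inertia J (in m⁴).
Model: a circular shaft in torsion, so phi = (T·L) / (G·J).
Solve for J: J = (T·L) / (phi·G).
Convert to SI units:
  G = 73 GPa = 7.3 × 10¹⁰ Pa
  phi = 3.555° = 0.06205 rad
Substitute:
  J = (3190 × 2.57) / (0.06205 × (7.3 × 10¹⁰))
  J = 1.81 × 10⁻⁶ m⁴
Final answer: J = 1.81 × 10⁻⁶ m⁴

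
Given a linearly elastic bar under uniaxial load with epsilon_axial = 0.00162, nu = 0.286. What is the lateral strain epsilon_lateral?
Model: a linearly elastic bar under uniaxial load, so epsilon_lateral = -nu·epsilon_axial.
Substitute:
  epsilon_lateral = -(0.286 × 0.00162)
  epsilon_lateral = -0.0004633
Final answer: epsilon_lateral = -0.0004633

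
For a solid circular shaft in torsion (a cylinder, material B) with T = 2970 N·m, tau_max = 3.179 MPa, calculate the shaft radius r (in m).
Model: a solid circular shaft in torsion, so tau_max = (2·T) / (π·r^3).
Solve for r: r = ((2·T) / (π·tau_max))^(1/3).
Convert to SI units:
  tau_max = 3.179 MPa = 3.179 × 10⁶ Pa
Substitute:
  r = ((2 × 2970) / (π × (3.179 × 10⁶)))^(1/3)
  r = 0.0841 m
Final answer: r = 0.0841 m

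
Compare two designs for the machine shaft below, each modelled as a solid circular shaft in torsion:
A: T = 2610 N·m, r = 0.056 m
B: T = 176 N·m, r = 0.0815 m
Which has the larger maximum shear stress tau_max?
Model: a solid circular shaft in torsion, so tau_max = (2·T) / (π·r^3) (SI units).
  A: tau_max = (2 × 2610) / (π × 0.056^3) = 9.461 × 10⁶ Pa = 9.461 MPa
  B: tau_max = (2 × 176) / (π × 0.0815^3) = 207000 Pa = 0.207 MPa
9.461 MPa > 0.207 MPa, so A is larger.
Final answer: A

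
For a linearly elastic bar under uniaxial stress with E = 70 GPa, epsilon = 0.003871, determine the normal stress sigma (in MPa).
Model: a linearly elastic bar under uniaxial stress, so epsilon = sigma / E.
Solve for sigma: sigma = epsilon·E.
Convert to SI units:
  E = 70 GPa = 7 × 10¹⁰ Pa
Substitute:
  sigma = 0.003871 × (7 × 10¹⁰)
  sigma = 2.71 × 10⁸ Pa
Convert: sigma = 2.71 × 10⁸ Pa = 271 MPa
Final answer: sigma = 271 MPa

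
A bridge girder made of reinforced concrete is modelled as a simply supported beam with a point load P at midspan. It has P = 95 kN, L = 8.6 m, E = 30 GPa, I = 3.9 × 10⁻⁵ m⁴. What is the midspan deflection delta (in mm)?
Model: a simply supported beam with a point load P at midspan, so delta = (P·L^3) / (48·E·I).
Convert to SI units:
  P = 95 kN = 95000 N
  E = 30 GPa = 3 × 10¹⁰ Pa
Substitute:
  delta = (95000 × 8.6^3) / (48 × (3 × 10¹⁰) × (3.9 × 10⁻⁵))
  delta = 1.076 m
Convert: delta = 1.076 m = 1076 mm
Final answer: delta = 1076 mm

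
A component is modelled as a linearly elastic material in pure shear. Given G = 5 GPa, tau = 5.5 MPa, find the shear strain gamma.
Model: a linearly elastic material in pure shear, so tau = G·gamma.
Solve for gamma: gamma = tau / G.
Convert to SI units:
  G = 5 GPa = 5 × 10⁹ Pa
  tau = 5.5 MPa = 5.5 × 10⁶ Pa
Substitute:
  gamma = (5.5 × 10⁶) / (5 × 10⁹)
  gamma = 0.0011
Final answer: gamma = 0.0011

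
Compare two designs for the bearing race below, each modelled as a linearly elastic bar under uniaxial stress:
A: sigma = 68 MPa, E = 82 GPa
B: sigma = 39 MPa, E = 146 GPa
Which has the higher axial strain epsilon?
Model: a linearly elastic bar under uniaxial stress, so epsilon = sigma / E (SI units).
  A: epsilon = (6.8 × 10⁷) / (8.2 × 10¹⁰) = 0.0008293
  B: epsilon = (3.9 × 10⁷) / (1.46 × 10¹¹) = 0.0002671
0.0008293 > 0.0002671, so A is larger.
Final answer: A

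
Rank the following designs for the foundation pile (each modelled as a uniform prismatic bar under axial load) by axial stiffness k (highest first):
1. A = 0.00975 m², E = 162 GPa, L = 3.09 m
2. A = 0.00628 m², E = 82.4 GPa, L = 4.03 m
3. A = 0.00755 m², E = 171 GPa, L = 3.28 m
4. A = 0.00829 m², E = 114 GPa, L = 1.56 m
Model: a uniform prismatic bar under axial load, so k = (A·E) / L (SI units).
  Case 1: k = (0.00975 × (1.62 × 10¹¹)) / 3.09 = 5.112 × 10⁸ N/m = 511.2 MN/m
  Case 2: k = (0.00628 × (8.24 × 10¹⁰)) / 4.03 = 1.284 × 10⁸ N/m = 128.4 MN/m
  Case 3: k = (0.00755 × (1.71 × 10¹¹)) / 3.28 = 3.936 × 10⁸ N/m = 393.6 MN/m
  Case 4: k = (0.00829 × (1.14 × 10¹¹)) / 1.56 = 6.058 × 10⁸ N/m = 605.8 MN/m
Ordering: 605.8 MN/m (case 4) > 511.2 MN/m (case 1) > 393.6 MN/m (case 3) > 128.4 MN/m (case 2)
Final answer: 4, 1, 3, 2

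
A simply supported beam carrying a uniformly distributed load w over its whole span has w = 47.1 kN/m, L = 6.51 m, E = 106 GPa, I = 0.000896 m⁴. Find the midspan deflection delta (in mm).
Model: a simply supported beam carrying a uniformly distributed load w over its whole span, so delta = (5·w·L^4) / (384·E·I).
Convert to SI units:
  w = 47.1 kN/m = 47100 N/m
  E = 106 GPa = 1.06 × 10¹¹ Pa
Substitute:
  delta = (5 × 47100 × 6.51^4) / (384 × (1.06 × 10¹¹) × 0.000896)
  delta = 0.0116 m
Convert: delta = 0.0116 m = 11.6 mm
Final answer: delta = 11.6 mm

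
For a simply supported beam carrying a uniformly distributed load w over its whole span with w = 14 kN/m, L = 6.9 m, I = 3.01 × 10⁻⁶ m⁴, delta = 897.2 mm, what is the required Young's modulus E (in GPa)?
Model: a simply supported beam carrying a uniformly distributed load w over its whole span, so delta = (5·w·L^4) / (384·E·I).
Solve for E: E = (5·w·L^4) / (384·delta·I).
Convert to SI units:
  w = 14 kN/m = 14000 N/m
  delta = 897.2 mm = 0.8972 m
Substitute:
  E = (5 × 14000 × 6.9^4) / (384 × 0.8972 × (3.01 × 10⁻⁶))
  E = 1.53 × 10¹¹ Pa
Convert: E = 1.53 × 10¹¹ Pa = 153 GPa
Final answer: E = 153 GPa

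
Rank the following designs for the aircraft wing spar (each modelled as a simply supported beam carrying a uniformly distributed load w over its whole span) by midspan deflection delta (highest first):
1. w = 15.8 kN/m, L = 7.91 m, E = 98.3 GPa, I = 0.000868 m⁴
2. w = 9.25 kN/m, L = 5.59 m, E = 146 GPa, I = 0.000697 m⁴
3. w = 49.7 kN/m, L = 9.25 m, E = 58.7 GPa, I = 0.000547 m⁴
Model: a simply supported beam carrying a uniformly distributed load w over its whole span, so delta = (5·w·L^4) / (384·E·I) (SI units).
  Case 1: delta = (5 × 15800 × 7.91^4) / (384 × (9.83 × 10¹⁰) × 0.000868) = 0.009439 m = 9.439 mm
  Case 2: delta = (5 × 9250 × 5.59^4) / (384 × (1.46 × 10¹¹) × 0.000697) = 0.001156 m = 1.156 mm
  Case 3: delta = (5 × 49700 × 9.25^4) / (384 × (5.87 × 10¹⁰) × 0.000547) = 0.1475 m = 147.5 mm
Ordering: 147.5 mm (case 3) > 9.439 mm (case 1) > 1.156 mm (case 2)
Final answer: 3, 1, 2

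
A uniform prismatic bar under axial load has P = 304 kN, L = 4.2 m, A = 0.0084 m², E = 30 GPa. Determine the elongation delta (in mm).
Model: a uniform prismatic bar under axial load, so delta = (P·L) / (A·E).
Convert to SI units:
  P = 304 kN = 304000 N
  E = 30 GPa = 3 × 10¹⁰ Pa
Substitute:
  delta = (304000 × 4.2) / (0.0084 × (3 × 10¹⁰))
  delta = 0.005067 m
Convert: delta = 0.005067 m = 5.067 mm
Final answer: delta = 5.067 mm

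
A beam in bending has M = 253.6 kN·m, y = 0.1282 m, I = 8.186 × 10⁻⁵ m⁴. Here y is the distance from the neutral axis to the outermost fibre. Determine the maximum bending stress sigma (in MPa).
Model: a beam in bending, so sigma = (M·y) / I.
Convert to SI units:
  M = 253.6 kN·m = 253600 N·m
Substitute:
  sigma = (253600 × 0.1282) / (8.186 × 10⁻⁵)
  sigma = 3.972 × 10⁸ Pa
Convert: sigma = 3.972 × 10⁸ Pa = 397.2 MPa
Final answer: sigma = 397.2 MPa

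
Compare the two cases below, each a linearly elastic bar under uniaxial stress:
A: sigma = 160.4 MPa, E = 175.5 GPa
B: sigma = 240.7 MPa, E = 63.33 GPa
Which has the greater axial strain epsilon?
Model: a linearly elastic bar under uniaxial stress, so epsilon = sigma / E (SI units).
  A: epsilon = (1.604 × 10⁸) / (1.755 × 10¹¹) = 0.000914
  B: epsilon = (2.407 × 10⁸) / (6.333 × 10¹⁰) = 0.003801
0.003801 > 0.000914, so B is larger.
Final answer: B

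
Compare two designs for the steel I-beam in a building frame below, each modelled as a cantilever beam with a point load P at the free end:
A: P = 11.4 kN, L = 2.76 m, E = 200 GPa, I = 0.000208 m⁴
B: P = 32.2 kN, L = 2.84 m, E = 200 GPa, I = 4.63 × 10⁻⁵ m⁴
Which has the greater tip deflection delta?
Model: a cantilever beam with a point load P at the free end, so delta = (P·L^3) / (3·E·I) (SI units).
  A: delta = (11400 × 2.76^3) / (3 × (2 × 10¹¹) × 0.000208) = 0.001921 m = 1.921 mm
  B: delta = (32200 × 2.84^3) / (3 × (2 × 10¹¹) × (4.63 × 10⁻⁵)) = 0.02655 m = 26.55 mm
26.55 mm > 1.921 mm, so B is larger.
Final answer: B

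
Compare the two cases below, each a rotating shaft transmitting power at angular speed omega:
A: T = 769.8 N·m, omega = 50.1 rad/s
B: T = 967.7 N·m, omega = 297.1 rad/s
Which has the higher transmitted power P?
Model: a rotating shaft transmitting power at angular speed omega, so P = T·omega (SI units).
  A: P = 769.8 × 50.1 = 38570 W = 38.57 kW
  B: P = 967.7 × 297.1 = 287500 W = 287.5 kW
287.5 kW > 38.57 kW, so B is larger.
Final answer: B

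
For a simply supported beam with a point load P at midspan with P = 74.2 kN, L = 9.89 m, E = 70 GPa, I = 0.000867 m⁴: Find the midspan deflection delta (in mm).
Model: a simply supported beam with a point load P at midspan, so delta = (P·L^3) / (48·E·I).
Convert to SI units:
  P = 74.2 kN = 74200 N
  E = 70 GPa = 7 × 10¹⁰ Pa
Substitute:
  delta = (74200 × 9.89^3) / (48 × (7 × 10¹⁰) × 0.000867)
  delta = 0.02464 m
Convert: delta = 0.02464 m = 24.64 mm
Final answer: delta = 24.64 mm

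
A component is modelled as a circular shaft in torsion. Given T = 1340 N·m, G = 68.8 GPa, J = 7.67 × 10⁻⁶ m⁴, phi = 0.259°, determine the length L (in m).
Model: a circular shaft in torsion, so phi = (T·L) / (G·J).
Solve for L: L = (phi·G·J) / T.
Convert to SI units:
  G = 68.8 GPa = 6.88 × 10¹⁰ Pa
  phi = 0.259° = 0.00452 rad
Substitute:
  L = (0.00452 × (6.88 × 10¹⁰) × (7.67 × 10⁻⁶)) / 1340
  L = 1.78 m
Final answer: L = 1.78 m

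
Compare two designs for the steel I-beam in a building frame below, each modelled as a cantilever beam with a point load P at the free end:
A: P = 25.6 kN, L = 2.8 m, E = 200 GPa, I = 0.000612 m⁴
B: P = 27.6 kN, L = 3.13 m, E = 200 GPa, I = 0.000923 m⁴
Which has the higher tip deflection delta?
Model: a cantilever beam with a point load P at the free end, so delta = (P·L^3) / (3·E·I) (SI units).
  A: delta = (25600 × 2.8^3) / (3 × (2 × 10¹¹) × 0.000612) = 0.00153 m = 1.53 mm
  B: delta = (27600 × 3.13^3) / (3 × (2 × 10¹¹) × 0.000923) = 0.001528 m = 1.528 mm
1.53 mm > 1.528 mm, so A is larger.
Final answer: A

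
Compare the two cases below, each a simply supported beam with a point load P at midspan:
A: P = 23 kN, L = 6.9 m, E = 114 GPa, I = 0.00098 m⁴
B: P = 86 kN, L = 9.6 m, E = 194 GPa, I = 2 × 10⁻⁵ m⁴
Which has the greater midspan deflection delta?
Model: a simply supported beam with a point load P at midspan, so delta = (P·L^3) / (48·E·I) (SI units).
  A: delta = (23000 × 6.9^3) / (48 × (1.14 × 10¹¹) × 0.00098) = 0.001409 m = 1.409 mm
  B: delta = (86000 × 9.6^3) / (48 × (1.94 × 10¹¹) × (2 × 10⁻⁵)) = 0.4085 m = 408.5 mm
408.5 mm > 1.409 mm, so B is larger.
Final answer: B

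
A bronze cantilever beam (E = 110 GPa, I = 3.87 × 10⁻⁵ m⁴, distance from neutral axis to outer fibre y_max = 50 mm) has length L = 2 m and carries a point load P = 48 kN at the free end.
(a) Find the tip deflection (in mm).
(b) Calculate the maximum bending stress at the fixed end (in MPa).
(a) Tip deflection of a cantilever with an end point load: δ = P·L^3 / (3·E·I). Convert P = 48 kN = 48000 N, E = 110 GPa = 1.1 × 10¹¹ Pa.
  δ = (48000 × 2^3) / (3 × (1.1 × 10¹¹) × (3.87 × 10⁻⁵)) = 0.03007 m = 30.07 mm
(b) Maximum bending moment at the fixed end: M = P·L = 48000 × 2 = 96000 N·m. Convert y_max = 50 mm = 0.05 m.
  σ = M·y_max / I = (96000 × 0.05) / (3.87 × 10⁻⁵) = 1.24 × 10⁸ Pa = 124 MPa
Final answer: (a) δ = 30.07 mm, (b) σ = 124 MPa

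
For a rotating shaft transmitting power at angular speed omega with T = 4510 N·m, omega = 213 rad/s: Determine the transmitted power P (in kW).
Model: a rotating shaft transmitting power at angular speed omega, so P = T·omega.
Substitute:
  P = 4510 × 213
  P = 960600 W
Convert: P = 960600 W = 960.6 kW
Final answer: P = 960.6 kW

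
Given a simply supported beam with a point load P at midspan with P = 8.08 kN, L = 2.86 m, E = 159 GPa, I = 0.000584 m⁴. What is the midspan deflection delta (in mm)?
Model: a simply supported beam with a point load P at midspan, so delta = (P·L^3) / (48·E·I).
Convert to SI units:
  P = 8.08 kN = 8080 N
  E = 159 GPa = 1.59 × 10¹¹ Pa
Substitute:
  delta = (8080 × 2.86^3) / (48 × (1.59 × 10¹¹) × 0.000584)
  delta = 4.241 × 10⁻⁵ m
Convert: delta = 4.241 × 10⁻⁵ m = 0.04241 mm
Final answer: delta = 0.04241 mm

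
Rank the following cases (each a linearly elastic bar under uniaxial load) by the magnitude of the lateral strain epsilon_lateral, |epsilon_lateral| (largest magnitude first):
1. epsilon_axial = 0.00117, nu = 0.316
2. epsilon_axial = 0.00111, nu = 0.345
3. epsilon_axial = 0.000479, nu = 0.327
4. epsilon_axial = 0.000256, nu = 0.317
Model: a linearly elastic bar under uniaxial load, so epsilon_lateral = -nu·epsilon_axial (SI units).
  Case 1: epsilon_lateral = -(0.316 × 0.00117) = -0.0003697
  Case 2: epsilon_lateral = -(0.345 × 0.00111) = -0.000383
  Case 3: epsilon_lateral = -(0.327 × 0.000479) = -0.0001566
  Case 4: epsilon_lateral = -(0.317 × 0.000256) = -8.115 × 10⁻⁵
Ordering by |epsilon_lateral|: 0.000383 (case 2) > 0.0003697 (case 1) > 0.0001566 (case 3) > 8.115 × 10⁻⁵ (case 4)
Final answer: 2, 1, 3, 4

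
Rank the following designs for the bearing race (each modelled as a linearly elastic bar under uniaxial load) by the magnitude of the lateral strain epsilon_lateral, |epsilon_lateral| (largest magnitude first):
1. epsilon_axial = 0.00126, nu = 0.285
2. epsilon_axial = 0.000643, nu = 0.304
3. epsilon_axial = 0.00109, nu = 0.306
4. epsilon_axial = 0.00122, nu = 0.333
Model: a linearly elastic bar under uniaxial load, so epsilon_lateral = -nu·epsilon_axial (SI units).
  Case 1: epsilon_lateral = -(0.285 × 0.00126) = -0.0003591
  Case 2: epsilon_lateral = -(0.304 × 0.000643) = -0.0001955
  Case 3: epsilon_lateral = -(0.306 × 0.00109) = -0.0003335
  Case 4: epsilon_lateral = -(0.333 × 0.00122) = -0.0004063
Ordering by |epsilon_lateral|: 0.0004063 (case 4) > 0.0003591 (case 1) > 0.0003335 (case 3) > 0.0001955 (case 2)
Final answer: 4, 1, 3, 2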